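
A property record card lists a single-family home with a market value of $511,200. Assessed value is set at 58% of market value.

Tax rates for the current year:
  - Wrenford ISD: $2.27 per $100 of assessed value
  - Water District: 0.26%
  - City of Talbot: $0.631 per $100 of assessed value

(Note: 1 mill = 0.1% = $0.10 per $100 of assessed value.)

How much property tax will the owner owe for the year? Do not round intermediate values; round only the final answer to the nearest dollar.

$9,372

Assessed value = $511,200 × 0.58 = $296,496
Wrenford ISD: $296,496 × 0.0227 = $6,730.4592
Water District: $296,496 × 0.0026 = $770.8896
City of Talbot: $296,496 × 0.00631 = $1,870.88976
Total = $9,372.23856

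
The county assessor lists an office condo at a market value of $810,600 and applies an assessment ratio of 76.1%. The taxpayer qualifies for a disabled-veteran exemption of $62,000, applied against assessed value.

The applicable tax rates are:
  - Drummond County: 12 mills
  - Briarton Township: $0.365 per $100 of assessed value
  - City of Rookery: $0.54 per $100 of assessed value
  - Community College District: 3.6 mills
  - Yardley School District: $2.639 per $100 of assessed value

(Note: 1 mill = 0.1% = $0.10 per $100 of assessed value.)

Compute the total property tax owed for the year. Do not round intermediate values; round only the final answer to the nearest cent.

$28,320.39

Assessed value = $810,600 × 0.761 = $616,866.6
Taxable value = $616,866.6 − $62,000 = $554,866.6
Drummond County: $554,866.6 × 0.012 = $6,658.3992
Briarton Township: $554,866.6 × 0.00365 = $2,025.26309
City of Rookery: $554,866.6 × 0.0054 = $2,996.27964
Community College District: $554,866.6 × 0.0036 = $1,997.51976
Yardley School District: $554,866.6 × 0.02639 = $14,642.929574
Total = $28,320.391264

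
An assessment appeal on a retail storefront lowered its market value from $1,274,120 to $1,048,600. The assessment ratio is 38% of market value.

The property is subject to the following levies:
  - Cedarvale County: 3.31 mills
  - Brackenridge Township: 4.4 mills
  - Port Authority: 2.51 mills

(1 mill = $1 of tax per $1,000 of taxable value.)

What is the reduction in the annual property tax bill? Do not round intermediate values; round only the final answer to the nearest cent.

$875.83

Old assessed value = $1,274,120 × 0.38 = $484,165.6
New assessed value = $1,048,600 × 0.38 = $398,468
Combined rate = 0.00331 + 0.0044 + 0.00251 = 0.01022
Old tax = $484,165.6 × 0.01022 = $4,948.172432
New tax = $398,468 × 0.01022 = $4,072.34296
Reduction = $4,948.172432 − $4,072.34296 = $875.829472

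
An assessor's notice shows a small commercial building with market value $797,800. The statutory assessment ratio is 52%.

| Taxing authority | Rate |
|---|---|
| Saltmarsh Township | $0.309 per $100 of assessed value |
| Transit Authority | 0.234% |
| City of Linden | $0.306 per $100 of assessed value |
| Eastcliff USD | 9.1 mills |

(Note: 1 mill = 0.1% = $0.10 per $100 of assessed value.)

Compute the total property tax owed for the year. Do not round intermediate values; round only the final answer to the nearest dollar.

Assessed value = $797,800 × 0.52 = $414,856
Saltmarsh Township: $414,856 × 0.00309 = $1,281.90504
Transit Authority: $414,856 × 0.00234 = $970.76304
City of Linden: $414,856 × 0.00306 = $1,269.45936
Eastcliff USD: $414,856 × 0.0091 = $3,775.1896
Total = $7,297.31704

$7,297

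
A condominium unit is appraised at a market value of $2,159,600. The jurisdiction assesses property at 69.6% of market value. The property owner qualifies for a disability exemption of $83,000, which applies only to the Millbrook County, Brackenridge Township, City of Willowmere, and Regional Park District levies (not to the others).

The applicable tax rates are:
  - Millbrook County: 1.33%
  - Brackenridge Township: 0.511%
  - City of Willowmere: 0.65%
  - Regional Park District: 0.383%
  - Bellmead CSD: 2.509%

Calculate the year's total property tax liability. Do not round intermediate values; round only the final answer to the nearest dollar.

Assessed value = $2,159,600 × 0.696 = $1,503,081.6
Millbrook County: ($1,503,081.6 − $83,000) × 0.0133 = $1,420,081.6 × 0.0133 = $18,887.08528
Brackenridge Township: ($1,503,081.6 − $83,000) × 0.00511 = $1,420,081.6 × 0.00511 = $7,256.616976
City of Willowmere: ($1,503,081.6 − $83,000) × 0.0065 = $1,420,081.6 × 0.0065 = $9,230.5304
Regional Park District: ($1,503,081.6 − $83,000) × 0.00383 = $1,420,081.6 × 0.00383 = $5,438.912528
Bellmead CSD: $1,503,081.6 × 0.02509 = $37,712.317344
Total = $78,525.462528

$78,525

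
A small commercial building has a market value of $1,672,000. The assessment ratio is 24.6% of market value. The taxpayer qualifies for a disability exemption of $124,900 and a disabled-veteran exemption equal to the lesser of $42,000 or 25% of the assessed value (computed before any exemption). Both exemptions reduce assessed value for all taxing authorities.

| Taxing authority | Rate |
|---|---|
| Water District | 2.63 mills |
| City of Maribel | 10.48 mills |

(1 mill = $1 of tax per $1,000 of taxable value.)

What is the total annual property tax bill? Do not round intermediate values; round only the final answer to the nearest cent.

Assessed value = $1,672,000 × 0.246 = $411,312
Disabled-veteran exemption = min($42,000, 25% × $411,312) = min($42,000, $102,828) = $42,000 (dollar cap binds)
Taxable value = $411,312 − $124,900 − $42,000 = $244,412
Water District: $244,412 × 0.00263 = $642.80356
City of Maribel: $244,412 × 0.01048 = $2,561.43776
Total = $3,204.24132

$3,204.24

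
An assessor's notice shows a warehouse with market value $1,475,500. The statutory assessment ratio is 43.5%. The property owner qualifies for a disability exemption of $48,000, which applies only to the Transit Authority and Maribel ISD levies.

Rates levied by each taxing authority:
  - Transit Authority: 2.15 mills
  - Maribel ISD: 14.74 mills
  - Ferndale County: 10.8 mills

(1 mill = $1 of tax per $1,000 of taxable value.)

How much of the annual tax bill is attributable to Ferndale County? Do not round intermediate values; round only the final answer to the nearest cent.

Assessed value = $1,475,500 × 0.435 = $641,842.5
Ferndale County taxable value = $641,842.5 (exemption does not apply)
Ferndale County levy = $641,842.5 × 0.0108 = $6,931.899

$6,931.90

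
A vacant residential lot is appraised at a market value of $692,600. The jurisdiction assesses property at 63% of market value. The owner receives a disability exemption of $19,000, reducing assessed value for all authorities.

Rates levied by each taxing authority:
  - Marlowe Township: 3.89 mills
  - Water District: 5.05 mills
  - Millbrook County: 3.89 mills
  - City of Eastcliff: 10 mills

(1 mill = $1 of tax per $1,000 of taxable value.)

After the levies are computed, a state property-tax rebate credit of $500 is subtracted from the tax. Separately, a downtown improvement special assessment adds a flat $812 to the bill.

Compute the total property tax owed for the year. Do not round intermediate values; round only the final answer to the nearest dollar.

$9,840

Assessed value = $692,600 × 0.63 = $436,338
Taxable value = $436,338 − $19,000 = $417,338
Marlowe Township: $417,338 × 0.00389 = $1,623.44482
Water District: $417,338 × 0.00505 = $2,107.5569
Millbrook County: $417,338 × 0.00389 = $1,623.44482
City of Eastcliff: $417,338 × 0.01 = $4,173.38
Levies subtotal = $9,527.82654
After credit = $9,527.82654 − $500 = $9,027.82654
Total = $9,027.82654 + $812 = $9,839.82654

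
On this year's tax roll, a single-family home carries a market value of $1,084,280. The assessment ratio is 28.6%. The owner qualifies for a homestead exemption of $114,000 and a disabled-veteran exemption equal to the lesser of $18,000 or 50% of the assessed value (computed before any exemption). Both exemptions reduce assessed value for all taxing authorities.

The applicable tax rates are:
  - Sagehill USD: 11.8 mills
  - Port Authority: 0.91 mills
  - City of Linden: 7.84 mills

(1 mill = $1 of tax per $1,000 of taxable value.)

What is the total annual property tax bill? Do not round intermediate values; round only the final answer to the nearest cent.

Assessed value = $1,084,280 × 0.286 = $310,104.08
Disabled-veteran exemption = min($18,000, 50% × $310,104.08) = min($18,000, $155,052.04) = $18,000 (dollar cap binds)
Taxable value = $310,104.08 − $114,000 − $18,000 = $178,104.08
Sagehill USD: $178,104.08 × 0.0118 = $2,101.628144
Port Authority: $178,104.08 × 0.00091 = $162.0747128
City of Linden: $178,104.08 × 0.00784 = $1,396.3359872
Total = $3,660.038844

$3,660.04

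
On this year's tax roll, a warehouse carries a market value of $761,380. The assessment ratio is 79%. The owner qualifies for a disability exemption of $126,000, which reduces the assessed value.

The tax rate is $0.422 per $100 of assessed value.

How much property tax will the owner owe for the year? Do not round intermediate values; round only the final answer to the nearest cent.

$2,006.57

Assessed value = $761,380 × 0.79 = $601,490.2
Taxable value = $601,490.2 − $126,000 = $475,490.2
Tax = $475,490.2 × 0.00422 = $2,006.568644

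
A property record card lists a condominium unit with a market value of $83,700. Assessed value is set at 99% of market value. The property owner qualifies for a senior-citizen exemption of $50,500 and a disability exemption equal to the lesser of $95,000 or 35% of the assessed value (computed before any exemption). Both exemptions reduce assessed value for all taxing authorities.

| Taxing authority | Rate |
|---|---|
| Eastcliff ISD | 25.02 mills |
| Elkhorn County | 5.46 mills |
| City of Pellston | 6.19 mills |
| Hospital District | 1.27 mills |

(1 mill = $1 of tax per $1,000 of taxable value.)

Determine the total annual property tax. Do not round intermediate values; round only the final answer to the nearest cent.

Assessed value = $83,700 × 0.99 = $82,863
Disability exemption = min($95,000, 35% × $82,863) = min($95,000, $29,002.05) = $29,002.05 (percentage binds)
Taxable value = $82,863 − $50,500 − $29,002.05 = $3,360.95
Eastcliff ISD: $3,360.95 × 0.02502 = $84.090969
Elkhorn County: $3,360.95 × 0.00546 = $18.350787
City of Pellston: $3,360.95 × 0.00619 = $20.8042805
Hospital District: $3,360.95 × 0.00127 = $4.2684065
Total = $127.514443

$127.51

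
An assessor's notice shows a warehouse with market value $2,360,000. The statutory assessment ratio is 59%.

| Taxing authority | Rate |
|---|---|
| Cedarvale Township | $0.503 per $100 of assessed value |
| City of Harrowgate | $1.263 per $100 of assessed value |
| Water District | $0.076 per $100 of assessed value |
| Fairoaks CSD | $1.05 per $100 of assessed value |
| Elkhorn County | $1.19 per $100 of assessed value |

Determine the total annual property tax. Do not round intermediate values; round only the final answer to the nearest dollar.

Assessed value = $2,360,000 × 0.59 = $1,392,400
Cedarvale Township: $1,392,400 × 0.00503 = $7,003.772
City of Harrowgate: $1,392,400 × 0.01263 = $17,586.012
Water District: $1,392,400 × 0.00076 = $1,058.224
Fairoaks CSD: $1,392,400 × 0.0105 = $14,620.2
Elkhorn County: $1,392,400 × 0.0119 = $16,569.56
Total = $7,003.772 + $17,586.012 + $1,058.224 + $14,620.2 + $16,569.56 = $56,837.768

$56,838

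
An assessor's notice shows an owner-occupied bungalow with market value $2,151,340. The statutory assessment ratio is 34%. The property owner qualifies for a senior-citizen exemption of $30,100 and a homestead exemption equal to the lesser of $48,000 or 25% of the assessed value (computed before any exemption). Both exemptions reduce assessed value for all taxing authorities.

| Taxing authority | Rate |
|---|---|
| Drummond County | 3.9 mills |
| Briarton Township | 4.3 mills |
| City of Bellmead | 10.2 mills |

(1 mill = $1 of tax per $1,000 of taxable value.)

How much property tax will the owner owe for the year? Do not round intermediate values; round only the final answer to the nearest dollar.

$12,022

Assessed value = $2,151,340 × 0.34 = $731,455.6
Homestead exemption = min($48,000, 25% × $731,455.6) = min($48,000, $182,863.9) = $48,000 (dollar cap binds)
Taxable value = $731,455.6 − $30,100 − $48,000 = $653,355.6
Drummond County: $653,355.6 × 0.0039 = $2,548.08684
Briarton Township: $653,355.6 × 0.0043 = $2,809.42908
City of Bellmead: $653,355.6 × 0.0102 = $6,664.22712
Total = $12,021.74304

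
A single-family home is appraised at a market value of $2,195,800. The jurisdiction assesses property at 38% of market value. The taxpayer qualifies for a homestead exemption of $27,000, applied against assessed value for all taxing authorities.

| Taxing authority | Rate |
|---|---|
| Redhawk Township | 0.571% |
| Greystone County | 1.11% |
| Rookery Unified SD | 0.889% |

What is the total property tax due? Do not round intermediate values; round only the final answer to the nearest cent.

Assessed value = $2,195,800 × 0.38 = $834,404
Taxable value = $834,404 − $27,000 = $807,404
Redhawk Township: $807,404 × 0.00571 = $4,610.27684
Greystone County: $807,404 × 0.0111 = $8,962.1844
Rookery Unified SD: $807,404 × 0.00889 = $7,177.82156
Total = $4,610.27684 + $8,962.1844 + $7,177.82156 = $20,750.2828

$20,750.28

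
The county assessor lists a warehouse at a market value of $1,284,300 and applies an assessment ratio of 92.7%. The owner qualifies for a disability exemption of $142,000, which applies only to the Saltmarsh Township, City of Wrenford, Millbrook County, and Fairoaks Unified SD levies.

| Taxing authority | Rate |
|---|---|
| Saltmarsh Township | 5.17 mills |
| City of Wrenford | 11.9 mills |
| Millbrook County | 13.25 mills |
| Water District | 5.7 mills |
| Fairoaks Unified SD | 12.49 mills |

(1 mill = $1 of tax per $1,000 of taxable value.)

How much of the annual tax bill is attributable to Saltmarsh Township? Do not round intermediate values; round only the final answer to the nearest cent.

Assessed value = $1,284,300 × 0.927 = $1,190,546.1
Saltmarsh Township taxable value = $1,190,546.1 − $142,000 = $1,048,546.1
Saltmarsh Township levy = $1,048,546.1 × 0.00517 = $5,420.983337

$5,420.98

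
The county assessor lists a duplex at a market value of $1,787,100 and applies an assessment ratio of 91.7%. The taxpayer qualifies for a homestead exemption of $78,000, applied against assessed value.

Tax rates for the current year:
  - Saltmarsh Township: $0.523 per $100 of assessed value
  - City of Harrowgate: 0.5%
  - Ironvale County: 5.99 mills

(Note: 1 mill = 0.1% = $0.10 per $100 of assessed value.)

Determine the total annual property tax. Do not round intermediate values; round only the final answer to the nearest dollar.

Assessed value = $1,787,100 × 0.917 = $1,638,770.7
Taxable value = $1,638,770.7 − $78,000 = $1,560,770.7
Saltmarsh Township: $1,560,770.7 × 0.00523 = $8,162.830761
City of Harrowgate: $1,560,770.7 × 0.005 = $7,803.8535
Ironvale County: $1,560,770.7 × 0.00599 = $9,349.016493
Total = $25,315.700754

$25,316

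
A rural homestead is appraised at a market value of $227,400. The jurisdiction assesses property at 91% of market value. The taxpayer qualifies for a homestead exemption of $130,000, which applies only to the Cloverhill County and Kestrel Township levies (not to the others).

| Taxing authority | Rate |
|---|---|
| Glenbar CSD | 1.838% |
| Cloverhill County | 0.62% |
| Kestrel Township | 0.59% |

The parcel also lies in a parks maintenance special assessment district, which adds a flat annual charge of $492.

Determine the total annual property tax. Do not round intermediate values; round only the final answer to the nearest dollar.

Assessed value = $227,400 × 0.91 = $206,934
Glenbar CSD: $206,934 × 0.01838 = $3,803.44692
Cloverhill County: ($206,934 − $130,000) × 0.0062 = $76,934 × 0.0062 = $476.9908
Kestrel Township: ($206,934 − $130,000) × 0.0059 = $76,934 × 0.0059 = $453.9106
Levies subtotal = $4,734.34832
Total = $4,734.34832 + $492 = $5,226.34832

$5,226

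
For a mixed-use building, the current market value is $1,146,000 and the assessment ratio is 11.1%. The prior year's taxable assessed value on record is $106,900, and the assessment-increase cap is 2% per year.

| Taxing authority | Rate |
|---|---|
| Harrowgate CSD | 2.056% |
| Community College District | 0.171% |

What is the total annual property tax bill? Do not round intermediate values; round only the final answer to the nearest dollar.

$2,428

Uncapped assessed value = $1,146,000 × 0.111 = $127,206
Cap limit = $106,900 × 1.02 = $109,038
Taxable assessed value = min($127,206, $109,038) = $109,038 (cap binds)
Harrowgate CSD: $109,038 × 0.02056 = $2,241.82128
Community College District: $109,038 × 0.00171 = $186.45498
Total = $2,428.27626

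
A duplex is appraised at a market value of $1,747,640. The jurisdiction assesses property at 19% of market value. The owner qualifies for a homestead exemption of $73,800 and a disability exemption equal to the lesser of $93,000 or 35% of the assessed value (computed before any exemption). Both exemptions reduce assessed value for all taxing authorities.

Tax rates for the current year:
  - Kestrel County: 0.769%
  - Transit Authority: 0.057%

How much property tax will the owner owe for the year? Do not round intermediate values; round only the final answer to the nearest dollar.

$1,365

Assessed value = $1,747,640 × 0.19 = $332,051.6
Disability exemption = min($93,000, 35% × $332,051.6) = min($93,000, $116,218.06) = $93,000 (dollar cap binds)
Taxable value = $332,051.6 − $73,800 − $93,000 = $165,251.6
Kestrel County: $165,251.6 × 0.00769 = $1,270.784804
Transit Authority: $165,251.6 × 0.00057 = $94.193412
Total = $1,364.978216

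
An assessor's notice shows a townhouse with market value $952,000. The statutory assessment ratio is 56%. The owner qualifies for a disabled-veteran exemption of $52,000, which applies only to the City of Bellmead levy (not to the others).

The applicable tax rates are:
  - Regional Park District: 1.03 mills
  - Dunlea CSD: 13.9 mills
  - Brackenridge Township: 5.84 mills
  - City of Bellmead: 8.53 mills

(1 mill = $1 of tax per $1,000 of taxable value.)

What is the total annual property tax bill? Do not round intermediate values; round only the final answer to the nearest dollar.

Assessed value = $952,000 × 0.56 = $533,120
Regional Park District: $533,120 × 0.00103 = $549.1136
Dunlea CSD: $533,120 × 0.0139 = $7,410.368
Brackenridge Township: $533,120 × 0.00584 = $3,113.4208
City of Bellmead: ($533,120 − $52,000) × 0.00853 = $481,120 × 0.00853 = $4,103.9536
Total = $15,176.856

$15,177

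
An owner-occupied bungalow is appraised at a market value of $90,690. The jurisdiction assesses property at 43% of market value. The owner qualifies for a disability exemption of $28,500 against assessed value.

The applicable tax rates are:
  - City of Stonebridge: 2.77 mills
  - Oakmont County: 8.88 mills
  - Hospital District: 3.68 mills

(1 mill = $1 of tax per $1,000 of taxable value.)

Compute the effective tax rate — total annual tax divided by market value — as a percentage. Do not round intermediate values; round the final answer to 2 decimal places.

Assessed value = $90,690 × 0.43 = $38,996.7
Taxable value = $38,996.7 − $28,500 = $10,496.7
City of Stonebridge: $10,496.7 × 0.00277 = $29.075859
Oakmont County: $10,496.7 × 0.00888 = $93.210696
Hospital District: $10,496.7 × 0.00368 = $38.627856
Total tax = $160.914411
Effective rate = $160.914411 ÷ $90,690 = 0.18% of market value

0.18%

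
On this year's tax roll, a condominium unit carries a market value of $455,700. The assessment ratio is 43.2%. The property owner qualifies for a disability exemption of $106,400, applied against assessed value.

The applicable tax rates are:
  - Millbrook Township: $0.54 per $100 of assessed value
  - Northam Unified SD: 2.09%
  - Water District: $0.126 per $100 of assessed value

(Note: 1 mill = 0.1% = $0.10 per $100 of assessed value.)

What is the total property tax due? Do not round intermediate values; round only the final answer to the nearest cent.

Assessed value = $455,700 × 0.432 = $196,862.4
Taxable value = $196,862.4 − $106,400 = $90,462.4
Millbrook Township: $90,462.4 × 0.0054 = $488.49696
Northam Unified SD: $90,462.4 × 0.0209 = $1,890.66416
Water District: $90,462.4 × 0.00126 = $113.982624
Total = $2,493.143744

$2,493.14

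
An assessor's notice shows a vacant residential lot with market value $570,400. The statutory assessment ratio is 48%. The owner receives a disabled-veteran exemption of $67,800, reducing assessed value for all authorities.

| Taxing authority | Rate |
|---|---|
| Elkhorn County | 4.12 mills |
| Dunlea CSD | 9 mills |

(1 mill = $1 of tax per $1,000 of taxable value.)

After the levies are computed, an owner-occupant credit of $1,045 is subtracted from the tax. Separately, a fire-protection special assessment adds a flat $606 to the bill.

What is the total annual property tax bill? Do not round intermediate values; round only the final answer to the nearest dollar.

$2,264

Assessed value = $570,400 × 0.48 = $273,792
Taxable value = $273,792 − $67,800 = $205,992
Elkhorn County: $205,992 × 0.00412 = $848.68704
Dunlea CSD: $205,992 × 0.009 = $1,853.928
Levies subtotal = $2,702.61504
After credit = $2,702.61504 − $1,045 = $1,657.61504
Total = $1,657.61504 + $606 = $2,263.61504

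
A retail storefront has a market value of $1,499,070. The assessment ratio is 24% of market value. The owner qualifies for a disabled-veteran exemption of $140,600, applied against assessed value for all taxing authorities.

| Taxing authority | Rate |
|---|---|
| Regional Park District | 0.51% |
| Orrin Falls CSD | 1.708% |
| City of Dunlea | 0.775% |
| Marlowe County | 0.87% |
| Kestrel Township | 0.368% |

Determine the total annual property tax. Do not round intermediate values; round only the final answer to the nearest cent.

Assessed value = $1,499,070 × 0.24 = $359,776.8
Taxable value = $359,776.8 − $140,600 = $219,176.8
Regional Park District: $219,176.8 × 0.0051 = $1,117.80168
Orrin Falls CSD: $219,176.8 × 0.01708 = $3,743.539744
City of Dunlea: $219,176.8 × 0.00775 = $1,698.6202
Marlowe County: $219,176.8 × 0.0087 = $1,906.83816
Kestrel Township: $219,176.8 × 0.00368 = $806.570624
Total = $1,117.80168 + $3,743.539744 + $1,698.6202 + $1,906.83816 + $806.570624 = $9,273.370408

$9,273.37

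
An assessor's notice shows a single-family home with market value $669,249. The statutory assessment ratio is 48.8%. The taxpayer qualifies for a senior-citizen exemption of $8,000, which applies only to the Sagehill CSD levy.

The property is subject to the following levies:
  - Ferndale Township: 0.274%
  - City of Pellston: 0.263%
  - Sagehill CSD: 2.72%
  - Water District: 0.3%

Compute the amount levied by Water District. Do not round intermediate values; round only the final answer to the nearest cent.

$979.78

Assessed value = $669,249 × 0.488 = $326,593.512
Water District taxable value = $326,593.512 (exemption does not apply)
Water District levy = $326,593.512 × 0.003 = $979.780536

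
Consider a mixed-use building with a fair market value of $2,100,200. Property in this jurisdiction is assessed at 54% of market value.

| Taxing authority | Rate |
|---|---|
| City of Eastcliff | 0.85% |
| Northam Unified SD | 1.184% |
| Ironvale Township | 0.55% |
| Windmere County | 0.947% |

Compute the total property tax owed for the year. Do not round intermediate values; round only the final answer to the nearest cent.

$40,045.35

Assessed value = $2,100,200 × 0.54 = $1,134,108
City of Eastcliff: $1,134,108 × 0.0085 = $9,639.918
Northam Unified SD: $1,134,108 × 0.01184 = $13,427.83872
Ironvale Township: $1,134,108 × 0.0055 = $6,237.594
Windmere County: $1,134,108 × 0.00947 = $10,740.00276
Total = $9,639.918 + $13,427.83872 + $6,237.594 + $10,740.00276 = $40,045.35348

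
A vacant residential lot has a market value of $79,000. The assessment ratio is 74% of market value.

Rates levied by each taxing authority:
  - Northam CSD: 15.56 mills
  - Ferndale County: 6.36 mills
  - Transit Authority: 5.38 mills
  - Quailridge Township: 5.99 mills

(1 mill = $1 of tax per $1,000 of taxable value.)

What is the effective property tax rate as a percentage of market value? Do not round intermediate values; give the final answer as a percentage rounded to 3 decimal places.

2.463%

Assessed value = $79,000 × 0.74 = $58,460
Northam CSD: $58,460 × 0.01556 = $909.6376
Ferndale County: $58,460 × 0.00636 = $371.8056
Transit Authority: $58,460 × 0.00538 = $314.5148
Quailridge Township: $58,460 × 0.00599 = $350.1754
Total tax = $1,946.1334
Effective rate = $1,946.1334 ÷ $79,000 = 2.463% of market value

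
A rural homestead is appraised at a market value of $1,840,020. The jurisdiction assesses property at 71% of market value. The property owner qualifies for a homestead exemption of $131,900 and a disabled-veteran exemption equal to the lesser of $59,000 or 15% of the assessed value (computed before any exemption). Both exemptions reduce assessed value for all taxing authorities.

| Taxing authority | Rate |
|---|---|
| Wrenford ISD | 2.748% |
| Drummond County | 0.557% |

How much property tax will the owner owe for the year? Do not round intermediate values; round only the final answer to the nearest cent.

Assessed value = $1,840,020 × 0.71 = $1,306,414.2
Disabled-veteran exemption = min($59,000, 15% × $1,306,414.2) = min($59,000, $195,962.13) = $59,000 (dollar cap binds)
Taxable value = $1,306,414.2 − $131,900 − $59,000 = $1,115,514.2
Wrenford ISD: $1,115,514.2 × 0.02748 = $30,654.330216
Drummond County: $1,115,514.2 × 0.00557 = $6,213.414094
Total = $36,867.74431

$36,867.74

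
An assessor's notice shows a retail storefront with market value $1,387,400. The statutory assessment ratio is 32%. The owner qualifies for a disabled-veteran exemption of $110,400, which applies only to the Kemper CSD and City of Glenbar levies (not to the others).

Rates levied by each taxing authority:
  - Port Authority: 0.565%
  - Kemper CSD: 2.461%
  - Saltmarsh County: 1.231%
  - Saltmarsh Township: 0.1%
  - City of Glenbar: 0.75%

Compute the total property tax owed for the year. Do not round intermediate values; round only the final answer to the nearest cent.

Assessed value = $1,387,400 × 0.32 = $443,968
Port Authority: $443,968 × 0.00565 = $2,508.4192
Kemper CSD: ($443,968 − $110,400) × 0.02461 = $333,568 × 0.02461 = $8,209.10848
Saltmarsh County: $443,968 × 0.01231 = $5,465.24608
Saltmarsh Township: $443,968 × 0.001 = $443.968
City of Glenbar: ($443,968 − $110,400) × 0.0075 = $333,568 × 0.0075 = $2,501.76
Total = $19,128.50176

$19,128.50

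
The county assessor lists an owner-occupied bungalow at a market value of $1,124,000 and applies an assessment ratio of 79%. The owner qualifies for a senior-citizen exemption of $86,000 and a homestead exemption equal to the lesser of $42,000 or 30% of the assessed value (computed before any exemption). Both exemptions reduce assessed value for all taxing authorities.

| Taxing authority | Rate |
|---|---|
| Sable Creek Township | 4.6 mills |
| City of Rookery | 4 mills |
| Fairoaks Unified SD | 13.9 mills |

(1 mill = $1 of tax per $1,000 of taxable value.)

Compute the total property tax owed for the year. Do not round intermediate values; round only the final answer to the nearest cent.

Assessed value = $1,124,000 × 0.79 = $887,960
Homestead exemption = min($42,000, 30% × $887,960) = min($42,000, $266,388) = $42,000 (dollar cap binds)
Taxable value = $887,960 − $86,000 − $42,000 = $759,960
Sable Creek Township: $759,960 × 0.0046 = $3,495.816
City of Rookery: $759,960 × 0.004 = $3,039.84
Fairoaks Unified SD: $759,960 × 0.0139 = $10,563.444
Total = $17,099.1

$17,099.10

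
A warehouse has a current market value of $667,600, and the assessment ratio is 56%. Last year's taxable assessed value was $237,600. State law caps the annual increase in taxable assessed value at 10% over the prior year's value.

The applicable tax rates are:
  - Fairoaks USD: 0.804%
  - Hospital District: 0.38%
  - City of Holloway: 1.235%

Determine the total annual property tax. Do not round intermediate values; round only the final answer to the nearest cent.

Uncapped assessed value = $667,600 × 0.56 = $373,856
Cap limit = $237,600 × 1.1 = $261,360
Taxable assessed value = min($373,856, $261,360) = $261,360 (cap binds)
Fairoaks USD: $261,360 × 0.00804 = $2,101.3344
Hospital District: $261,360 × 0.0038 = $993.168
City of Holloway: $261,360 × 0.01235 = $3,227.796
Total = $6,322.2984

$6,322.30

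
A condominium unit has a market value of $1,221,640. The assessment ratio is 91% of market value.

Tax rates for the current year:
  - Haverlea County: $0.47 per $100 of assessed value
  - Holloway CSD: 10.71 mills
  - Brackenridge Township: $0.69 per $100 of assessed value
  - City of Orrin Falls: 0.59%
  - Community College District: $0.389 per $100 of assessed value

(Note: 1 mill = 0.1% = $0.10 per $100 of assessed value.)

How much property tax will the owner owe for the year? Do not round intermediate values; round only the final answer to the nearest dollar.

Assessed value = $1,221,640 × 0.91 = $1,111,692.4
Haverlea County: $1,111,692.4 × 0.0047 = $5,224.95428
Holloway CSD: $1,111,692.4 × 0.01071 = $11,906.225604
Brackenridge Township: $1,111,692.4 × 0.0069 = $7,670.67756
City of Orrin Falls: $1,111,692.4 × 0.0059 = $6,558.98516
Community College District: $1,111,692.4 × 0.00389 = $4,324.483436
Total = $35,685.32604

$35,685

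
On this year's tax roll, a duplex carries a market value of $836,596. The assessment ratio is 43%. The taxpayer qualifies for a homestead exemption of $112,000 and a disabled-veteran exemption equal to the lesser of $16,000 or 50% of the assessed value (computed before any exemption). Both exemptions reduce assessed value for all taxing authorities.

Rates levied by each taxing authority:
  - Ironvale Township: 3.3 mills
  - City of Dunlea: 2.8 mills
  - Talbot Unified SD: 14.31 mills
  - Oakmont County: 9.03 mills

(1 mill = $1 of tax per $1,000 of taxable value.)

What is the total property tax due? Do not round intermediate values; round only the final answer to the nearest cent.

$6,822.32

Assessed value = $836,596 × 0.43 = $359,736.28
Disabled-veteran exemption = min($16,000, 50% × $359,736.28) = min($16,000, $179,868.14) = $16,000 (dollar cap binds)
Taxable value = $359,736.28 − $112,000 − $16,000 = $231,736.28
Ironvale Township: $231,736.28 × 0.0033 = $764.729724
City of Dunlea: $231,736.28 × 0.0028 = $648.861584
Talbot Unified SD: $231,736.28 × 0.01431 = $3,316.1461668
Oakmont County: $231,736.28 × 0.00903 = $2,092.5786084
Total = $6,822.3160832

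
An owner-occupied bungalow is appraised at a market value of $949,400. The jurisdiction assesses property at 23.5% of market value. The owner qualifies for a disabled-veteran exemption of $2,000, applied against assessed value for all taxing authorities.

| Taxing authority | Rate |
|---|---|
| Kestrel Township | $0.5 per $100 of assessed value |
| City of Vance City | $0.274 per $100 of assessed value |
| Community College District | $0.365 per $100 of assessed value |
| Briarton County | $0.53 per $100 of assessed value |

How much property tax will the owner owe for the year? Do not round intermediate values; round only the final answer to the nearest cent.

Assessed value = $949,400 × 0.235 = $223,109
Taxable value = $223,109 − $2,000 = $221,109
Kestrel Township: $221,109 × 0.005 = $1,105.545
City of Vance City: $221,109 × 0.00274 = $605.83866
Community College District: $221,109 × 0.00365 = $807.04785
Briarton County: $221,109 × 0.0053 = $1,171.8777
Total = $1,105.545 + $605.83866 + $807.04785 + $1,171.8777 = $3,690.30921

$3,690.31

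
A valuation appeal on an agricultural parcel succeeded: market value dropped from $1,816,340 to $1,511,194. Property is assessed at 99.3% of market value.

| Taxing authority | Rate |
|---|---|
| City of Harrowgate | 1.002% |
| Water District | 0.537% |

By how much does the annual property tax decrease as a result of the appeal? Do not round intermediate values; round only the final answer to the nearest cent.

Old assessed value = $1,816,340 × 0.993 = $1,803,625.62
New assessed value = $1,511,194 × 0.993 = $1,500,615.642
Combined rate = 0.01002 + 0.00537 = 0.01539
Old tax = $1,803,625.62 × 0.01539 = $27,757.7982918
New tax = $1,500,615.642 × 0.01539 = $23,094.47473038
Reduction = $27,757.7982918 − $23,094.47473038 = $4,663.32356142

$4,663.32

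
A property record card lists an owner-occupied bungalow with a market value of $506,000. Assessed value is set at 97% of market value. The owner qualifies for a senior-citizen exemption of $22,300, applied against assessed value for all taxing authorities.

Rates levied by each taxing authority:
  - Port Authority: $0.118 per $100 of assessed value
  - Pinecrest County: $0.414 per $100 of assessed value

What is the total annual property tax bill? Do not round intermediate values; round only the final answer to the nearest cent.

$2,492.53

Assessed value = $506,000 × 0.97 = $490,820
Taxable value = $490,820 − $22,300 = $468,520
Port Authority: $468,520 × 0.00118 = $552.8536
Pinecrest County: $468,520 × 0.00414 = $1,939.6728
Total = $552.8536 + $1,939.6728 = $2,492.5264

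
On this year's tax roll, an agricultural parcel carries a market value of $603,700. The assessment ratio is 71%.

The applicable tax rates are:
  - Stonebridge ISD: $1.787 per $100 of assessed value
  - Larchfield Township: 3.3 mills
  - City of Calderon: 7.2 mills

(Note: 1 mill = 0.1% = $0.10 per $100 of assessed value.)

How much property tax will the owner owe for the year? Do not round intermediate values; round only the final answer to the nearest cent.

Assessed value = $603,700 × 0.71 = $428,627
Stonebridge ISD: $428,627 × 0.01787 = $7,659.56449
Larchfield Township: $428,627 × 0.0033 = $1,414.4691
City of Calderon: $428,627 × 0.0072 = $3,086.1144
Total = $12,160.14799

$12,160.15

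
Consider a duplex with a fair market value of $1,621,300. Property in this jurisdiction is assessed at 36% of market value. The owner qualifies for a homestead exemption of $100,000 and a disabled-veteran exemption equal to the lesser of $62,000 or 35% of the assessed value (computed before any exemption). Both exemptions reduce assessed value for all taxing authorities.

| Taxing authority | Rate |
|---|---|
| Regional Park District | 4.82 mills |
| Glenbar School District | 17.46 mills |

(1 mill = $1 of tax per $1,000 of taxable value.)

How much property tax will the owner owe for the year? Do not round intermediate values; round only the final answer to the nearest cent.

Assessed value = $1,621,300 × 0.36 = $583,668
Disabled-veteran exemption = min($62,000, 35% × $583,668) = min($62,000, $204,283.8) = $62,000 (dollar cap binds)
Taxable value = $583,668 − $100,000 − $62,000 = $421,668
Regional Park District: $421,668 × 0.00482 = $2,032.43976
Glenbar School District: $421,668 × 0.01746 = $7,362.32328
Total = $9,394.76304

$9,394.76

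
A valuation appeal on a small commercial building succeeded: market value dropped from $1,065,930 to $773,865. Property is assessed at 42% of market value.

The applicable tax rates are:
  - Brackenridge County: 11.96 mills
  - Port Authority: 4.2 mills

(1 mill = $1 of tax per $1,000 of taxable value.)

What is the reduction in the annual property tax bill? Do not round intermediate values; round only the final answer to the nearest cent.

$1,982.30

Old assessed value = $1,065,930 × 0.42 = $447,690.6
New assessed value = $773,865 × 0.42 = $325,023.3
Combined rate = 0.01196 + 0.0042 = 0.01616
Old tax = $447,690.6 × 0.01616 = $7,234.680096
New tax = $325,023.3 × 0.01616 = $5,252.376528
Reduction = $7,234.680096 − $5,252.376528 = $1,982.303568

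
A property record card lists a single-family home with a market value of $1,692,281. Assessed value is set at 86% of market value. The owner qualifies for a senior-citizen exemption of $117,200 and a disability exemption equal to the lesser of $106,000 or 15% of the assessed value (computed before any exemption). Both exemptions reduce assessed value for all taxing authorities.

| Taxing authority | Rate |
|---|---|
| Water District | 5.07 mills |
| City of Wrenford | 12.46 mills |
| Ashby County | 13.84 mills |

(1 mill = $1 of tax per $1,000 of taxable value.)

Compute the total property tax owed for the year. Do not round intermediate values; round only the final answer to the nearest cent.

$38,652.91

Assessed value = $1,692,281 × 0.86 = $1,455,361.66
Disability exemption = min($106,000, 15% × $1,455,361.66) = min($106,000, $218,304.249) = $106,000 (dollar cap binds)
Taxable value = $1,455,361.66 − $117,200 − $106,000 = $1,232,161.66
Water District: $1,232,161.66 × 0.00507 = $6,247.0596162
City of Wrenford: $1,232,161.66 × 0.01246 = $15,352.7342836
Ashby County: $1,232,161.66 × 0.01384 = $17,053.1173744
Total = $38,652.9112742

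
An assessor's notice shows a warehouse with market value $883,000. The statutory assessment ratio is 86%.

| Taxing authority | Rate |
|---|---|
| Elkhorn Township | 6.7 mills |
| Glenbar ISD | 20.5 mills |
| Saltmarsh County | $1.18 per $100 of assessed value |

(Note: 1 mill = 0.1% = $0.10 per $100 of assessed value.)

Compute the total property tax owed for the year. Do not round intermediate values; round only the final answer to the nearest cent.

$29,615.82

Assessed value = $883,000 × 0.86 = $759,380
Elkhorn Township: $759,380 × 0.0067 = $5,087.846
Glenbar ISD: $759,380 × 0.0205 = $15,567.29
Saltmarsh County: $759,380 × 0.0118 = $8,960.684
Total = $29,615.82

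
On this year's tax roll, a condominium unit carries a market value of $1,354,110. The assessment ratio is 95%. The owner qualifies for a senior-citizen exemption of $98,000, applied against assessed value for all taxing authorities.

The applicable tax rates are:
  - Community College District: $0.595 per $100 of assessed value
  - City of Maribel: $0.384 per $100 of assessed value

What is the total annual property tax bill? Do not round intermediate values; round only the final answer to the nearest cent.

$11,634.48

Assessed value = $1,354,110 × 0.95 = $1,286,404.5
Taxable value = $1,286,404.5 − $98,000 = $1,188,404.5
Community College District: $1,188,404.5 × 0.00595 = $7,071.006775
City of Maribel: $1,188,404.5 × 0.00384 = $4,563.47328
Total = $7,071.006775 + $4,563.47328 = $11,634.480055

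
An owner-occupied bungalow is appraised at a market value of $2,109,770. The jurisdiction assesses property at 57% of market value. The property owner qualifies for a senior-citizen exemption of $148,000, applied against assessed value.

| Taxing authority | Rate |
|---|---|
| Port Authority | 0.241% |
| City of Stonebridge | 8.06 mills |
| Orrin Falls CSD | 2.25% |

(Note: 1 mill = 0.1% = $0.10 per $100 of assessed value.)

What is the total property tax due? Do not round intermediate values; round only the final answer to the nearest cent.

$34,769.14

Assessed value = $2,109,770 × 0.57 = $1,202,568.9
Taxable value = $1,202,568.9 − $148,000 = $1,054,568.9
Port Authority: $1,054,568.9 × 0.00241 = $2,541.511049
City of Stonebridge: $1,054,568.9 × 0.00806 = $8,499.825334
Orrin Falls CSD: $1,054,568.9 × 0.0225 = $23,727.80025
Total = $34,769.136633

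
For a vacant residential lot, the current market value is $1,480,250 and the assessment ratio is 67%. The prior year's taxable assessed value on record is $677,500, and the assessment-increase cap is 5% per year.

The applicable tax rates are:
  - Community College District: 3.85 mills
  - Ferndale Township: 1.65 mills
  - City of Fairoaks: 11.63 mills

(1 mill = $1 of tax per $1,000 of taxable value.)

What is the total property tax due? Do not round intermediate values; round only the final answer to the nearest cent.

$12,185.85

Uncapped assessed value = $1,480,250 × 0.67 = $991,767.5
Cap limit = $677,500 × 1.05 = $711,375
Taxable assessed value = min($991,767.5, $711,375) = $711,375 (cap binds)
Community College District: $711,375 × 0.00385 = $2,738.79375
Ferndale Township: $711,375 × 0.00165 = $1,173.76875
City of Fairoaks: $711,375 × 0.01163 = $8,273.29125
Total = $12,185.85375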